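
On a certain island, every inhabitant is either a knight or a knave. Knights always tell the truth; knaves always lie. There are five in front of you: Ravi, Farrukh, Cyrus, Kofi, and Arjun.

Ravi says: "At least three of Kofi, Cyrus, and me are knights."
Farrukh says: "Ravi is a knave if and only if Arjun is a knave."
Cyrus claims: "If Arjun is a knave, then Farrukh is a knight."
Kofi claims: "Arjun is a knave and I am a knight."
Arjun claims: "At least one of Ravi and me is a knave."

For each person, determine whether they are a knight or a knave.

Ravi: knave, Farrukh: knave, Cyrus: knight, Kofi: knave, Arjun: knight

Consider Ravi. Suppose Ravi is a knight.
Then whichever role Arjun has, Arjun's statement has the wrong truth value — contradiction.
So Ravi is a knave.
With that fixed, Arjun's statement is true, so Arjun is a knight.
With that fixed, Farrukh's statement is false, so Farrukh is a knave.
With that fixed, Cyrus's statement is true, so Cyrus is a knight.
With that fixed, Kofi's statement is false, so Kofi is a knave.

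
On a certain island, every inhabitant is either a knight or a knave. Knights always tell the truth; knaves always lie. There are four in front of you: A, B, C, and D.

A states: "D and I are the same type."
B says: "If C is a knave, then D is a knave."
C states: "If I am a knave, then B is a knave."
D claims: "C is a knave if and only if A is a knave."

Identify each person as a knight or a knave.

Consider A. Suppose A is a knave.
Then no assignment of the remaining roles makes every statement match its speaker's type — contradiction.
So A is a knight.
Consider B. Suppose B is a knave.
Then no assignment of the remaining roles makes every statement match its speaker's type — contradiction.
So B is a knight.
Consider C. Suppose C is a knave.
Then no assignment of the remaining roles makes every statement match its speaker's type — contradiction.
So C is a knight.
With that fixed, D's statement is true, so D is a knight.

A: knight, B: knight, C: knight, D: knight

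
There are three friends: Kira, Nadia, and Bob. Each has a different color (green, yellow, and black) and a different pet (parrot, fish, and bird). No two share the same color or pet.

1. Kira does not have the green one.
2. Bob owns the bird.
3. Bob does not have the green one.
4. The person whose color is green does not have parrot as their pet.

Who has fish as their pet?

Nadia

With clues 1–2, Bob is impossible for the one with pet fish.
With clues 1–4, Kira is impossible for the one with pet fish.
That leaves Nadia.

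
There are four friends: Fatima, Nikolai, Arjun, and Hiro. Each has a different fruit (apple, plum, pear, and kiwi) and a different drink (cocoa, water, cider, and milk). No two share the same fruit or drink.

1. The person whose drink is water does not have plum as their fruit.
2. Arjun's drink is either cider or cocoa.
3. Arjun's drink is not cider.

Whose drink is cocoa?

With clues 1–3, Fatima, Hiro, and Nikolai are impossible for the one with drink cocoa.
That leaves Arjun.

Arjun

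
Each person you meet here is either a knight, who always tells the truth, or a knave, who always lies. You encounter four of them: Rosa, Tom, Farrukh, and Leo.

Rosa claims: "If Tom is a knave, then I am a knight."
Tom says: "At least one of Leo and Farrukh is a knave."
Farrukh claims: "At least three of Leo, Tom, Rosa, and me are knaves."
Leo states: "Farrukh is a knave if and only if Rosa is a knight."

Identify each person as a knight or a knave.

Consider Rosa. Suppose Rosa is a knave.
Then no assignment of the remaining roles makes every statement match its speaker's type — contradiction.
So Rosa is a knight.
Consider Tom. Suppose Tom is a knave.
Then no assignment of the remaining roles makes every statement match its speaker's type — contradiction.
So Tom is a knight.
With that fixed, Farrukh's statement is false, so Farrukh is a knave.
With that fixed, Leo's statement is true, so Leo is a knight.

Rosa: knight, Tom: knight, Farrukh: knave, Leo: knight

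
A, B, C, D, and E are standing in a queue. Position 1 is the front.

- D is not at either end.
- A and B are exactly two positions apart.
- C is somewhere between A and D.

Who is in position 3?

With clues 1–2, C and E are ruled out for position 3.
With clues 1–3, A and D are ruled out for position 3.
So position 3 is B.

B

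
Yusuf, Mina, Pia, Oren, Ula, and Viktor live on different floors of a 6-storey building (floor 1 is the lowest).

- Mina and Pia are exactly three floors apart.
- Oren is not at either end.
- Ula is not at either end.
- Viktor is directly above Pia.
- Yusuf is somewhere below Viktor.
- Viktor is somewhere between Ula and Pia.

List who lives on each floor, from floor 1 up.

Yusuf, Oren, Pia, Viktor, Ula, Mina

From clues 1–2: Oren is in {2,3,4,5}.
From clues 1–4: Yusuf is in {1,6}.
From clues 1–5: Yusuf → floor 1.
From clues 1–6: Oren → floor 2, Pia → floor 3, Viktor → floor 4, Ula → floor 5, Mina → floor 6.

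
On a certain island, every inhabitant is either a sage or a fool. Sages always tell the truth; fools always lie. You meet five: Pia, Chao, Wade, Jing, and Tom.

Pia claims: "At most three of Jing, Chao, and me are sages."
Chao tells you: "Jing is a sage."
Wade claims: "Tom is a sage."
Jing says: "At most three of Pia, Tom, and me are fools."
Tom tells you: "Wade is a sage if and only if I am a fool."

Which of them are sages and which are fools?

Regardless of anyone's role, Pia's statement is true, so Pia is a sage.
With that fixed, Jing's statement is true, so Jing is a sage.
With that fixed, Chao's statement is true, so Chao is a sage.
Consider Wade. Suppose Wade is a sage.
Then whichever role Tom has, Tom's statement has the wrong truth value — contradiction.
So Wade is a fool.
Consider Tom. Suppose Tom is a sage.
Then Wade's statement comes out true, contradicting Wade being a fool.
So Tom is a fool.

Pia: sage, Chao: sage, Wade: fool, Jing: sage, Tom: fool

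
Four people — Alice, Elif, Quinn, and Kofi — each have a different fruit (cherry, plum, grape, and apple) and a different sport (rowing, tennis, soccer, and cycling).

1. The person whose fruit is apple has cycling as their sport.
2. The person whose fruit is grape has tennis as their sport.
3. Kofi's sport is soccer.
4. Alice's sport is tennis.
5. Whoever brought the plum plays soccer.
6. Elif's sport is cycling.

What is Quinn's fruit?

With clues 1–4, grape is impossible for Quinn's fruit.
With clues 1–5, plum is impossible for Quinn's fruit.
With clues 1–6, apple is impossible for Quinn's fruit.
That leaves cherry.

cherry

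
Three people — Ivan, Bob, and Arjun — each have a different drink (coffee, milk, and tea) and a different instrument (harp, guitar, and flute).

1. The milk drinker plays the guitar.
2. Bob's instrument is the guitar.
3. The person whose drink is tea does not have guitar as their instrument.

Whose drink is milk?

Bob

With clues 1–2, Arjun and Ivan are impossible for the one with drink milk.
That leaves Bob.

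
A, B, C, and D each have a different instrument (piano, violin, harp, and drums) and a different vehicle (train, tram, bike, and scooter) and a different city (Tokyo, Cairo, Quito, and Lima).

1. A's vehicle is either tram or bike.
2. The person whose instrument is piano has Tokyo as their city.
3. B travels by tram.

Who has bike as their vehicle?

A

With clues 1–3, B, C, and D are impossible for the one with vehicle bike.
That leaves A.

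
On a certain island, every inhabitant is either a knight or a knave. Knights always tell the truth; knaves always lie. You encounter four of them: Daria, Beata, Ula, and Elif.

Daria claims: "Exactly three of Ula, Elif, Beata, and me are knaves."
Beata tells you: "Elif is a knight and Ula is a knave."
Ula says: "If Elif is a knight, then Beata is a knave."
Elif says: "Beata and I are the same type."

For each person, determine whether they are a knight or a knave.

Consider Daria. Suppose Daria is a knight.
Then no assignment of the remaining roles makes every statement match its speaker's type — contradiction.
So Daria is a knave.
Consider Beata. Suppose Beata is a knave.
Then whichever role Elif has, Elif's statement has the wrong truth value — contradiction.
So Beata is a knight.
Consider Ula. Suppose Ula is a knight.
Then Beata's statement comes out false, contradicting Beata being a knight.
So Ula is a knave.
Consider Elif. Suppose Elif is a knave.
Then Daria's statement comes out true, contradicting Daria being a knave.
So Elif is a knight.

Daria: knave, Beata: knight, Ula: knave, Elif: knight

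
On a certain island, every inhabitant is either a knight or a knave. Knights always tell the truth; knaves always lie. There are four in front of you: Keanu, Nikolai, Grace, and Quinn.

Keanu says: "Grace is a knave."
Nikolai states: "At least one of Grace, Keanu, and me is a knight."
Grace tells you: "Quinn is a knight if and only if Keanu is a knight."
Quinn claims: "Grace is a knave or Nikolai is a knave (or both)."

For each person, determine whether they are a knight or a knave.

Keanu: knave, Nikolai: knight, Grace: knight, Quinn: knave

Consider Keanu. Suppose Keanu is a knight.
Then no assignment of the remaining roles makes every statement match its speaker's type — contradiction.
So Keanu is a knave.
Consider Nikolai. Suppose Nikolai is a knave.
Then no assignment of the remaining roles makes every statement match its speaker's type — contradiction.
So Nikolai is a knight.
Consider Grace. Suppose Grace is a knave.
Then Keanu's statement comes out true, contradicting Keanu being a knave.
So Grace is a knight.
With that fixed, Quinn's statement is false, so Quinn is a knave.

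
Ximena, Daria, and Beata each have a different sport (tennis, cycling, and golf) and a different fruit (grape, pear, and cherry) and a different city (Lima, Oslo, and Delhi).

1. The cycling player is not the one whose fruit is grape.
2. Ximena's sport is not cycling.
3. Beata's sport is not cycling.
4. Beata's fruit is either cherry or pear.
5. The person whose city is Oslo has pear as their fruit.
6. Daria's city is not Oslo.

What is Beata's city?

Oslo

With clues 1–6, Delhi and Lima are impossible for Beata's city.
That leaves Oslo.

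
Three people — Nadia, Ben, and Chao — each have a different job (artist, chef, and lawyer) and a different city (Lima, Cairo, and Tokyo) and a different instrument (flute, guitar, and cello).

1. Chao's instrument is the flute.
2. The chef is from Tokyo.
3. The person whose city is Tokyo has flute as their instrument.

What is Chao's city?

Tokyo

With clues 1–3, Cairo and Lima are impossible for Chao's city.
That leaves Tokyo.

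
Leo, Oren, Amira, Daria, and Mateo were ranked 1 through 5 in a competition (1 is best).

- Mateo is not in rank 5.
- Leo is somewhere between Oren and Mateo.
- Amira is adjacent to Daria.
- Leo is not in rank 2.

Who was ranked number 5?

With clue 1, Mateo is ruled out for rank 5.
With clues 1–2, Leo is ruled out for rank 5.
With clues 1–4, Amira and Daria are ruled out for rank 5.
So rank 5 is Oren.

Oren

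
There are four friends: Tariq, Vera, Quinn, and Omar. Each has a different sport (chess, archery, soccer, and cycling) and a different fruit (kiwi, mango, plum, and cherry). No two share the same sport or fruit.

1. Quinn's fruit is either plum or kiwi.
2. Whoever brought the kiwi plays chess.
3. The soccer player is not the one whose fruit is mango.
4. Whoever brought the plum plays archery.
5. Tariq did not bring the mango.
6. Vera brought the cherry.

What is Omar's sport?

cycling

With clues 1–6, archery, chess, and soccer are impossible for Omar's sport.
That leaves cycling.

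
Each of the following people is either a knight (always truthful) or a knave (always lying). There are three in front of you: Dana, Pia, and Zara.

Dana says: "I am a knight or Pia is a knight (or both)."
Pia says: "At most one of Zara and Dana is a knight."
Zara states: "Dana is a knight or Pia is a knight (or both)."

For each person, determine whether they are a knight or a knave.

Dana: knight, Pia: knave, Zara: knight

Consider Dana. Suppose Dana is a knave.
Then no assignment of the remaining roles makes every statement match its speaker's type — contradiction.
So Dana is a knight.
With that fixed, Zara's statement is true, so Zara is a knight.
With that fixed, Pia's statement is false, so Pia is a knave.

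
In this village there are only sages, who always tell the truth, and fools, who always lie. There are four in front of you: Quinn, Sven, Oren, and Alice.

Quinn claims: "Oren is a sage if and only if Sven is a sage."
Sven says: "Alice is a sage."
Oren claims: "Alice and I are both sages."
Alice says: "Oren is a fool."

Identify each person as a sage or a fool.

Quinn: fool, Sven: sage, Oren: fool, Alice: sage

Consider Quinn. Suppose Quinn is a sage.
Then no assignment of the remaining roles makes every statement match its speaker's type — contradiction.
So Quinn is a fool.
Consider Sven. Suppose Sven is a fool.
Then no assignment of the remaining roles makes every statement match its speaker's type — contradiction.
So Sven is a sage.
Consider Oren. Suppose Oren is a sage.
Then Quinn's statement comes out true, contradicting Quinn being a fool.
So Oren is a fool.
With that fixed, Alice's statement is true, so Alice is a sage.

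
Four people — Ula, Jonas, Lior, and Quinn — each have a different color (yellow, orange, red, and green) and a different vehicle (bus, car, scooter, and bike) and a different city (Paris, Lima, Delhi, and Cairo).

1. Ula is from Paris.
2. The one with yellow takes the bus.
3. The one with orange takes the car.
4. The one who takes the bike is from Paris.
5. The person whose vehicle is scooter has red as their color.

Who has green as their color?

Ula

With clues 1–5, Jonas, Lior, and Quinn are impossible for the one with color green.
That leaves Ula.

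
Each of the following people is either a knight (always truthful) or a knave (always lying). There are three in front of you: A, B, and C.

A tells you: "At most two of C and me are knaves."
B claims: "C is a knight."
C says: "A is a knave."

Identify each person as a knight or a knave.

Regardless of anyone's role, A's statement is true, so A is a knight.
With that fixed, C's statement is false, so C is a knave.
With that fixed, B's statement is false, so B is a knave.

A: knight, B: knave, C: knave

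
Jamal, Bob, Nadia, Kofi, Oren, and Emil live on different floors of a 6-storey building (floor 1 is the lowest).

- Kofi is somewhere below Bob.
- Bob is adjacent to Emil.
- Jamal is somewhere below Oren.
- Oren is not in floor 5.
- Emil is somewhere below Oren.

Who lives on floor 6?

With clue 1, Kofi is ruled out for floor 6.
With clues 1–3, Jamal is ruled out for floor 6.
With clues 1–5, Bob, Emil, and Nadia are ruled out for floor 6.
So floor 6 is Oren.

Oren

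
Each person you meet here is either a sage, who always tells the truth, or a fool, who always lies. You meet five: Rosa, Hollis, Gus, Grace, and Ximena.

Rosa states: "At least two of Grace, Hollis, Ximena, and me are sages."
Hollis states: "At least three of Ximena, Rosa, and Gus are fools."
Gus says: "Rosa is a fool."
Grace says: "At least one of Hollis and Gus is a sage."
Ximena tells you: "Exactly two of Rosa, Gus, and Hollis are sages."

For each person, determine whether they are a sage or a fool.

Consider Rosa. Suppose Rosa is a sage.
Then no assignment of the remaining roles makes every statement match its speaker's type — contradiction.
So Rosa is a fool.
With that fixed, Gus's statement is true, so Gus is a sage.
With that fixed, Grace's statement is true, so Grace is a sage.
With that fixed, Hollis's statement is false, so Hollis is a fool.
With that fixed, Ximena's statement is false, so Ximena is a fool.

Rosa: fool, Hollis: fool, Gus: sage, Grace: sage, Ximena: fool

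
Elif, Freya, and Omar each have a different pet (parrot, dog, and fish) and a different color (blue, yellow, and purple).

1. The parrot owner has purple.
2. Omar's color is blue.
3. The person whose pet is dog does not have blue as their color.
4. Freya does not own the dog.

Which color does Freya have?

purple

With clues 1–2, blue is impossible for Freya's color.
With clues 1–4, yellow is impossible for Freya's color.
That leaves purple.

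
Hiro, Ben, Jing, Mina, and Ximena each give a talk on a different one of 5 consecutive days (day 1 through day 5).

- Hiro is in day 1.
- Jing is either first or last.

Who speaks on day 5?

With clue 1, Hiro is ruled out for day 5.
With clues 1–2, Ben, Mina, and Ximena are ruled out for day 5.
So day 5 is Jing.

Jing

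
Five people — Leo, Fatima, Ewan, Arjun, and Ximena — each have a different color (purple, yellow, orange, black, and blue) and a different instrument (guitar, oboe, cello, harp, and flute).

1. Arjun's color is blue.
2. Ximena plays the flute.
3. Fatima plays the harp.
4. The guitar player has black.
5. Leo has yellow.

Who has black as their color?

Ewan

Clue 1 rules out Arjun for the one with color black.
With clues 1–4, Fatima and Ximena are impossible for the one with color black.
With clues 1–5, Leo is impossible for the one with color black.
That leaves Ewan.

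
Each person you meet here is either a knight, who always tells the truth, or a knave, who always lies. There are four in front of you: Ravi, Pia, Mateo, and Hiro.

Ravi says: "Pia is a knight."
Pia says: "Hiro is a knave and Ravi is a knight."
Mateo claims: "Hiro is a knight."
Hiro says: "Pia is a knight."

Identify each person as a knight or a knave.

Consider Ravi. Suppose Ravi is a knight.
Then no assignment of the remaining roles makes every statement match its speaker's type — contradiction.
So Ravi is a knave.
With that fixed, Pia's statement is false, so Pia is a knave.
With that fixed, Hiro's statement is false, so Hiro is a knave.
With that fixed, Mateo's statement is false, so Mateo is a knave.

Ravi: knave, Pia: knave, Mateo: knave, Hiro: knave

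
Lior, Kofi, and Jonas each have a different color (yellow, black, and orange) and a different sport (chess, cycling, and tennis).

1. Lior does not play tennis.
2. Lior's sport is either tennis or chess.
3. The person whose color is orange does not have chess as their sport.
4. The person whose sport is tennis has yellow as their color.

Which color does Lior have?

black

With clues 1–3, orange is impossible for Lior's color.
With clues 1–4, yellow is impossible for Lior's color.
That leaves black.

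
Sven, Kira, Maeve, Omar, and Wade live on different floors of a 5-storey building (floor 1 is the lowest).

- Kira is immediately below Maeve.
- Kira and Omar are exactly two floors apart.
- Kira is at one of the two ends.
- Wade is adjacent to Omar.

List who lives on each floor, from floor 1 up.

From clue 1: Kira is in {1,2,3,4}.
From clues 1–3: Kira → floor 1, Maeve → floor 2, Omar → floor 3.
From clues 1–4: Wade → floor 4, Sven → floor 5.

Kira, Maeve, Omar, Wade, Sven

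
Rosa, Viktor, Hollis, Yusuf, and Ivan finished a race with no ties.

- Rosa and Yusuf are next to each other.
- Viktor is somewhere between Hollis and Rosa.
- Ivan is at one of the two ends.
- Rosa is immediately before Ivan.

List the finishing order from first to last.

Hollis, Viktor, Yusuf, Rosa, Ivan

From clues 1–2: Viktor is in {2,3,4}.
From clues 1–3: Ivan is in {1,5}.
From clues 1–4: Hollis → place 1, Viktor → place 2, Yusuf → place 3, Rosa → place 4, Ivan → place 5.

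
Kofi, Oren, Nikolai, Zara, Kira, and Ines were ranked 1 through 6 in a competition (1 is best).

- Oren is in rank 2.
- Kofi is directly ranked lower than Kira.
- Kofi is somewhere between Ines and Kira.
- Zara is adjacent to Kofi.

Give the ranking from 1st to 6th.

From clue 1: Oren → rank 2.
From clues 1–2: Kofi is in {4,5,6}.
From clues 1–3: Kofi is in {4,5}.
From clues 1–4: Nikolai → rank 1, Kira → rank 3, Kofi → rank 4, Zara → rank 5, Ines → rank 6.

Nikolai, Oren, Kira, Kofi, Zara, Ines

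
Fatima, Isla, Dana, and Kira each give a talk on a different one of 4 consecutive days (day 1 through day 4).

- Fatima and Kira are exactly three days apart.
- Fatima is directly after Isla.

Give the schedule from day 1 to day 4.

From clue 1: Fatima is in {1,4}.
From clues 1–2: Kira → day 1, Dana → day 2, Isla → day 3, Fatima → day 4.

Kira, Dana, Isla, Fatima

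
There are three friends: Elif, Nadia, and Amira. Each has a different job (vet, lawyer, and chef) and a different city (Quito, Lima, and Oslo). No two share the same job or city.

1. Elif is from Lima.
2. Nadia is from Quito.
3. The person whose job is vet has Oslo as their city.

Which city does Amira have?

Clue 1 rules out Lima for Amira's city.
With clues 1–2, Quito is impossible for Amira's city.
That leaves Oslo.

Oslo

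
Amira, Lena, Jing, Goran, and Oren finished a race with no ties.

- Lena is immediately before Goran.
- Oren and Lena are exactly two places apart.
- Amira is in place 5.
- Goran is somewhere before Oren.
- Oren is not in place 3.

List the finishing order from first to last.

From clue 1: Lena is in {1,2,3,4}.
From clues 1–3: Amira → place 5.
From clues 1–4: Lena is in {1,2}.
From clues 1–5: Jing → place 1, Lena → place 2, Goran → place 3, Oren → place 4.

Jing, Lena, Goran, Oren, Amira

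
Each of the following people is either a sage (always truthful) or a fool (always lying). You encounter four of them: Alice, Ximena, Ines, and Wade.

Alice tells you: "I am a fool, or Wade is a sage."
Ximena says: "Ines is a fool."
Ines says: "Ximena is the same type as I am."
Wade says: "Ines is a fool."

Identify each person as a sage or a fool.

Alice: sage, Ximena: sage, Ines: fool, Wade: sage

Consider Alice. Suppose Alice is a fool.
Then Alice's own statement would have to be false, but it can't be — contradiction.
So Alice is a sage.
Consider Ximena. Suppose Ximena is a fool.
Then whichever role Ines has, Ines's statement has the wrong truth value — contradiction.
So Ximena is a sage.
Consider Ines. Suppose Ines is a sage.
Then Ximena's statement comes out false, contradicting Ximena being a sage.
So Ines is a fool.
With that fixed, Wade's statement is true, so Wade is a sage.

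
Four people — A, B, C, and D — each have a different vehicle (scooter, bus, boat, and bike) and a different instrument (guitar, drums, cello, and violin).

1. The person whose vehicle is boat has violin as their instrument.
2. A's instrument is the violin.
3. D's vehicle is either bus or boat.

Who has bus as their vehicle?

D

With clues 1–2, A is impossible for the one with vehicle bus.
With clues 1–3, B and C are impossible for the one with vehicle bus.
That leaves D.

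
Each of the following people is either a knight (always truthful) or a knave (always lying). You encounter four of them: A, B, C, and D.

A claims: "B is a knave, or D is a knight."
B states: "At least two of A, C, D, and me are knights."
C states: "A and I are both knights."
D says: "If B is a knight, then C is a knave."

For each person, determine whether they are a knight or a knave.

Consider A. Suppose A is a knave.
Then no assignment of the remaining roles makes every statement match its speaker's type — contradiction.
So A is a knight.
Consider B. Suppose B is a knave.
Then no assignment of the remaining roles makes every statement match its speaker's type — contradiction.
So B is a knight.
Consider C. Suppose C is a knight.
Then no assignment of the remaining roles makes every statement match its speaker's type — contradiction.
So C is a knave.
With that fixed, D's statement is true, so D is a knight.

A: knight, B: knight, C: knave, D: knight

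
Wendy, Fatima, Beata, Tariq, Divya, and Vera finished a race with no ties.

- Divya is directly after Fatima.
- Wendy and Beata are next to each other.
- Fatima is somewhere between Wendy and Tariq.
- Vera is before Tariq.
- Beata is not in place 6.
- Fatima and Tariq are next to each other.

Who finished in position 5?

With clues 1–3, Fatima is ruled out for place 5.
With clues 1–4, Tariq is ruled out for place 5.
With clues 1–5, Wendy is ruled out for place 5.
With clues 1–6, Divya and Vera are ruled out for place 5.
So place 5 is Beata.

Beata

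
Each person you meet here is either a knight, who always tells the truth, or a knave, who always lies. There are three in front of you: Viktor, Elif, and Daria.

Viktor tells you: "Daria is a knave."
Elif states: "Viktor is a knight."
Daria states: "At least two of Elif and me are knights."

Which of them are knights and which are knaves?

Consider Viktor. Suppose Viktor is a knave.
Then no assignment of the remaining roles makes every statement match its speaker's type — contradiction.
So Viktor is a knight.
With that fixed, Elif's statement is true, so Elif is a knight.
Consider Daria. Suppose Daria is a knight.
Then Viktor's statement comes out false, contradicting Viktor being a knight.
So Daria is a knave.

Viktor: knight, Elif: knight, Daria: knave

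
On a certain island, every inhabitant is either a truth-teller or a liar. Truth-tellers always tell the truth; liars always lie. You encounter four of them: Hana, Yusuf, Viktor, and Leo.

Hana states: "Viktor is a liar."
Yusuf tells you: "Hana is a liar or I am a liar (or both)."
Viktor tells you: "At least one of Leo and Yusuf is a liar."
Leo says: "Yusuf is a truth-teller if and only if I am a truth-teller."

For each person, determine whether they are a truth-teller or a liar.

Hana: liar, Yusuf: truth-teller, Viktor: truth-teller, Leo: liar

Consider Hana. Suppose Hana is a truth-teller.
Then whichever role Yusuf has, Yusuf's statement has the wrong truth value — contradiction.
So Hana is a liar.
With that fixed, Yusuf's statement is true, so Yusuf is a truth-teller.
Consider Viktor. Suppose Viktor is a liar.
Then Hana's statement comes out true, contradicting Hana being a liar.
So Viktor is a truth-teller.
Consider Leo. Suppose Leo is a truth-teller.
Then Viktor's statement comes out false, contradicting Viktor being a truth-teller.
So Leo is a liar.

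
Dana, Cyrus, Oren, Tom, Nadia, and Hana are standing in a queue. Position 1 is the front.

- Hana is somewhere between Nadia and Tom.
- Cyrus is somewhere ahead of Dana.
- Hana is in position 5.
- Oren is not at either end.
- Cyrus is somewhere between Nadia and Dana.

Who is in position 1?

With clue 1, Hana is ruled out for position 1.
With clues 1–2, Dana is ruled out for position 1.
With clues 1–4, Oren is ruled out for position 1.
With clues 1–5, Cyrus and Tom are ruled out for position 1.
So position 1 is Nadia.

Nadia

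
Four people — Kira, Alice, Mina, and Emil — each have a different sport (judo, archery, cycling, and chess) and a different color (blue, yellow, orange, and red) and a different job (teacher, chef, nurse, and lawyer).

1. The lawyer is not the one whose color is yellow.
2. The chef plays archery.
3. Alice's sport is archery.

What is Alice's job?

With clues 1–3, lawyer, nurse, and teacher are impossible for Alice's job.
That leaves chef.

chef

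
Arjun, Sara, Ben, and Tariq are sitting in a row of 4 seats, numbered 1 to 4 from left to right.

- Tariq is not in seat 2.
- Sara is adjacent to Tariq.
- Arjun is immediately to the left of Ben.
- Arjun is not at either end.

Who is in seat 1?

With clues 1–2, Sara is ruled out for seat 1.
With clues 1–3, Ben is ruled out for seat 1.
With clues 1–4, Arjun is ruled out for seat 1.
So seat 1 is Tariq.

Tariq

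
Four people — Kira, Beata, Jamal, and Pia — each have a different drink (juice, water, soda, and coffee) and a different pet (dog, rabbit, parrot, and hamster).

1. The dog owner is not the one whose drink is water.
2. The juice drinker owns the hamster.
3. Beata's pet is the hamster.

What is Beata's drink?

juice

With clues 1–3, coffee, soda, and water are impossible for Beata's drink.
That leaves juice.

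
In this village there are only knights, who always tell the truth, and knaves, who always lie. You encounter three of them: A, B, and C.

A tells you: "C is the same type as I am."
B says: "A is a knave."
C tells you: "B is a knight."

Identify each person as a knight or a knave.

A: knave, B: knight, C: knight

Consider A. Suppose A is a knight.
Then no assignment of the remaining roles makes every statement match its speaker's type — contradiction.
So A is a knave.
With that fixed, B's statement is true, so B is a knight.
With that fixed, C's statement is true, so C is a knight.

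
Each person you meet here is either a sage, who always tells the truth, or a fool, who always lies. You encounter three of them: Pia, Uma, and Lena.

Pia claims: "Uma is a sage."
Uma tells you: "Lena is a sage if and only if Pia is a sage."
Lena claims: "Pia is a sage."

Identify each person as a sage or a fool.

Consider Pia. Suppose Pia is a fool.
Then no assignment of the remaining roles makes every statement match its speaker's type — contradiction.
So Pia is a sage.
With that fixed, Lena's statement is true, so Lena is a sage.
With that fixed, Uma's statement is true, so Uma is a sage.

Pia: sage, Uma: sage, Lena: sage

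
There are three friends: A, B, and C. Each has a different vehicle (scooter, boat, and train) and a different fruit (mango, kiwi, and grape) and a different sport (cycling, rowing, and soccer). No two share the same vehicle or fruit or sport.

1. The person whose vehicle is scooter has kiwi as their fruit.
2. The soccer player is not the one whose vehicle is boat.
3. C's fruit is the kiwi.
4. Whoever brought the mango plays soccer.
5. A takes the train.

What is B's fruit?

With clues 1–3, kiwi is impossible for B's fruit.
With clues 1–5, mango is impossible for B's fruit.
That leaves grape.

grape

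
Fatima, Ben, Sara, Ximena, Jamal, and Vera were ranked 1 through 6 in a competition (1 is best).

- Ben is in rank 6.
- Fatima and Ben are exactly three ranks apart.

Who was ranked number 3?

With clue 1, Ben is ruled out for rank 3.
With clues 1–2, Jamal, Sara, Vera, and Ximena are ruled out for rank 3.
So rank 3 is Fatima.

Fatima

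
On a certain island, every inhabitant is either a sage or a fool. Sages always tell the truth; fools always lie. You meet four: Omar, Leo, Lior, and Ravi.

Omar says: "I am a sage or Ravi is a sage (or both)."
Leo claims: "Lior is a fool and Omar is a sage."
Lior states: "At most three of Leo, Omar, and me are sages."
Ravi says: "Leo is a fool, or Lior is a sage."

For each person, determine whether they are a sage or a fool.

Omar: sage, Leo: fool, Lior: sage, Ravi: sage

Regardless of anyone's role, Lior's statement is true, so Lior is a sage.
With that fixed, Ravi's statement is true, so Ravi is a sage.
With that fixed, Omar's statement is true, so Omar is a sage.
With that fixed, Leo's statement is false, so Leo is a fool.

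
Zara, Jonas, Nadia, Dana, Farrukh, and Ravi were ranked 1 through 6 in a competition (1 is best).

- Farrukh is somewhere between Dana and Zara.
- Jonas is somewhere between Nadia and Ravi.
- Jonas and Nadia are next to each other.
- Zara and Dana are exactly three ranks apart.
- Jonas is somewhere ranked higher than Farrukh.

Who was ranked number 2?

With clues 1–4, Dana, Nadia, and Zara are ruled out for rank 2.
With clues 1–5, Farrukh and Ravi are ruled out for rank 2.
So rank 2 is Jonas.

Jonas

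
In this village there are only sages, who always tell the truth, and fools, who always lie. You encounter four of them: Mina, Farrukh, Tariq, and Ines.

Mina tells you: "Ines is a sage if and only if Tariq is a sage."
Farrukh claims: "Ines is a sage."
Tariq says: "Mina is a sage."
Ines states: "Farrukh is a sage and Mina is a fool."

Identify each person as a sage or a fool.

Mina: fool, Farrukh: sage, Tariq: fool, Ines: sage

Consider Mina. Suppose Mina is a sage.
Then no assignment of the remaining roles makes every statement match its speaker's type — contradiction.
So Mina is a fool.
With that fixed, Tariq's statement is false, so Tariq is a fool.
Consider Farrukh. Suppose Farrukh is a fool.
Then no assignment of the remaining roles makes every statement match its speaker's type — contradiction.
So Farrukh is a sage.
With that fixed, Ines's statement is true, so Ines is a sage.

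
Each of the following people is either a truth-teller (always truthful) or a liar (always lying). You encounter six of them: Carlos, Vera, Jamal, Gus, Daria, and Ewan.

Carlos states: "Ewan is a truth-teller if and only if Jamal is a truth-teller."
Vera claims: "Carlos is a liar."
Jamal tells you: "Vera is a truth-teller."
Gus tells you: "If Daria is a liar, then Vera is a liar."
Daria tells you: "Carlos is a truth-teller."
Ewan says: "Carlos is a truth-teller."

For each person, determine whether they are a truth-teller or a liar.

Consider Carlos. Suppose Carlos is a truth-teller.
Then no assignment of the remaining roles makes every statement match its speaker's type — contradiction.
So Carlos is a liar.
With that fixed, Vera's statement is true, so Vera is a truth-teller.
With that fixed, Jamal's statement is true, so Jamal is a truth-teller.
With that fixed, Daria's statement is false, so Daria is a liar.
With that fixed, Ewan's statement is false, so Ewan is a liar.
With that fixed, Gus's statement is false, so Gus is a liar.

Carlos: liar, Vera: truth-teller, Jamal: truth-teller, Gus: liar, Daria: liar, Ewan: liar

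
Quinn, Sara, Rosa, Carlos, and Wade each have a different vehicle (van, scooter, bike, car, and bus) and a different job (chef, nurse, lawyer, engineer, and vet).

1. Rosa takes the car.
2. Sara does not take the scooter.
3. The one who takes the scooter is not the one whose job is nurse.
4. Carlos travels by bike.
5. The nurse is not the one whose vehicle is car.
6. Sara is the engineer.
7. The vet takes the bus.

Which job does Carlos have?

nurse

With clues 1–6, engineer is impossible for Carlos's job.
With clues 1–7, chef, lawyer, and vet are impossible for Carlos's job.
That leaves nurse.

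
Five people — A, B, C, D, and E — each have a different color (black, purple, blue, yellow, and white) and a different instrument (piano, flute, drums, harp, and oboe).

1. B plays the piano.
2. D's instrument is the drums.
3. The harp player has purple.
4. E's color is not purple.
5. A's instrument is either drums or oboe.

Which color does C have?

With clues 1–5, black, blue, white, and yellow are impossible for C's color.
That leaves purple.

purple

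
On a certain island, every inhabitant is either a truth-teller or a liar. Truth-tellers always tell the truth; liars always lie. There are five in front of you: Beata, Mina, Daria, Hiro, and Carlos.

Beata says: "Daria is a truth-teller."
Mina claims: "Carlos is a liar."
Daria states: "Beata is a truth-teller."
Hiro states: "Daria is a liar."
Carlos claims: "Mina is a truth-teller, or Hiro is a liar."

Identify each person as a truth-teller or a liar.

Consider Beata. Suppose Beata is a liar.
Then no assignment of the remaining roles makes every statement match its speaker's type — contradiction.
So Beata is a truth-teller.
With that fixed, Daria's statement is true, so Daria is a truth-teller.
With that fixed, Hiro's statement is false, so Hiro is a liar.
With that fixed, Carlos's statement is true, so Carlos is a truth-teller.
With that fixed, Mina's statement is false, so Mina is a liar.

Beata: truth-teller, Mina: liar, Daria: truth-teller, Hiro: liar, Carlos: truth-teller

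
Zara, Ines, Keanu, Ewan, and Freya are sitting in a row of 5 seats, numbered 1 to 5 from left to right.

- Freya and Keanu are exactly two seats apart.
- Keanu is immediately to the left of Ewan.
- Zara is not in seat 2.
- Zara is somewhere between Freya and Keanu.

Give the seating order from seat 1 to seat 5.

Ines, Freya, Zara, Keanu, Ewan

From clues 1–2: Keanu is in {1,2,3,4}.
From clues 1–3: Zara is in {1,3,4,5}.
From clues 1–4: Ines → seat 1, Freya → seat 2, Zara → seat 3, Keanu → seat 4, Ewan → seat 5.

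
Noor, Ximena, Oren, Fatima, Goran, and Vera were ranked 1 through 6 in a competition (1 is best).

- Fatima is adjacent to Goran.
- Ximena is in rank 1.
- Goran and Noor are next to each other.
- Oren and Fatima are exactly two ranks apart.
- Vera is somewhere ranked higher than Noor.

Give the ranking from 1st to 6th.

Ximena, Oren, Vera, Fatima, Goran, Noor

From clues 1–2: Ximena → rank 1.
From clues 1–3: Goran is in {3,4,5}.
From clues 1–4: Fatima → rank 4.
From clues 1–5: Oren → rank 2, Vera → rank 3, Goran → rank 5, Noor → rank 6.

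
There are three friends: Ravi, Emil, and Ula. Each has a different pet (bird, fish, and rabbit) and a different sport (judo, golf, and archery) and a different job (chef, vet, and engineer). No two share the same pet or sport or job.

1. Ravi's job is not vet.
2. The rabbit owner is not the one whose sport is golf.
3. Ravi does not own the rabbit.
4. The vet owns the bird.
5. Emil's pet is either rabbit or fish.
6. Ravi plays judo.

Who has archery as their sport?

With clues 1–6, Ravi and Ula are impossible for the one with sport archery.
That leaves Emil.

Emil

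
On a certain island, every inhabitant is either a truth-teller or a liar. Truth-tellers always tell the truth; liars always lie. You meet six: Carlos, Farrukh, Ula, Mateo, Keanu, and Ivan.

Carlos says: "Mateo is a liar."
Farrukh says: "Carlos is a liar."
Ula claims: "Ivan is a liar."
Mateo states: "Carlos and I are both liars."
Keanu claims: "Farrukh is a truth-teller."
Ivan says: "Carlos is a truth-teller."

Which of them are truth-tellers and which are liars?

Consider Carlos. Suppose Carlos is a liar.
Then whichever role Mateo has, Mateo's statement has the wrong truth value — contradiction.
So Carlos is a truth-teller.
With that fixed, Farrukh's statement is false, so Farrukh is a liar.
With that fixed, Mateo's statement is false, so Mateo is a liar.
With that fixed, Keanu's statement is false, so Keanu is a liar.
With that fixed, Ivan's statement is true, so Ivan is a truth-teller.
With that fixed, Ula's statement is false, so Ula is a liar.

Carlos: truth-teller, Farrukh: liar, Ula: liar, Mateo: liar, Keanu: liar, Ivan: truth-teller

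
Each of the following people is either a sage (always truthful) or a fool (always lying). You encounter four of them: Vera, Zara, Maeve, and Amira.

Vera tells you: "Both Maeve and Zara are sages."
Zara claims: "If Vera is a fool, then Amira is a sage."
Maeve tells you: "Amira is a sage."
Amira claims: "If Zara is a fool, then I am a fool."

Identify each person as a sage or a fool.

Consider Vera. Suppose Vera is a fool.
Then no assignment of the remaining roles makes every statement match its speaker's type — contradiction.
So Vera is a sage.
With that fixed, Zara's statement is true, so Zara is a sage.
With that fixed, Amira's statement is true, so Amira is a sage.
With that fixed, Maeve's statement is true, so Maeve is a sage.

Vera: sage, Zara: sage, Maeve: sage, Amira: sage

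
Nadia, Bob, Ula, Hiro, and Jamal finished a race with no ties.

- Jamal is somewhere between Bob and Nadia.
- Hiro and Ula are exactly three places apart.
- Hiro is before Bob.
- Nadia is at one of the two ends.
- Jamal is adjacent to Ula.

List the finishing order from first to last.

Hiro, Bob, Jamal, Ula, Nadia

From clue 1: Jamal is in {2,3,4}.
From clues 1–2: Jamal → place 3.
From clues 1–3: Nadia is in {1,2,5}.
From clues 1–4: Nadia is in {1,5}.
From clues 1–5: Hiro → place 1, Bob → place 2, Ula → place 4, Nadia → place 5.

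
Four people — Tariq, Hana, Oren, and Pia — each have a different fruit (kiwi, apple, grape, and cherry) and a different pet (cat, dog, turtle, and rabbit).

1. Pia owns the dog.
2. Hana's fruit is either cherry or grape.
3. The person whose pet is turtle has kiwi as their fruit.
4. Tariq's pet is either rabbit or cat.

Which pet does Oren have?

Clue 1 rules out dog for Oren's pet.
With clues 1–4, cat and rabbit are impossible for Oren's pet.
That leaves turtle.

turtle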